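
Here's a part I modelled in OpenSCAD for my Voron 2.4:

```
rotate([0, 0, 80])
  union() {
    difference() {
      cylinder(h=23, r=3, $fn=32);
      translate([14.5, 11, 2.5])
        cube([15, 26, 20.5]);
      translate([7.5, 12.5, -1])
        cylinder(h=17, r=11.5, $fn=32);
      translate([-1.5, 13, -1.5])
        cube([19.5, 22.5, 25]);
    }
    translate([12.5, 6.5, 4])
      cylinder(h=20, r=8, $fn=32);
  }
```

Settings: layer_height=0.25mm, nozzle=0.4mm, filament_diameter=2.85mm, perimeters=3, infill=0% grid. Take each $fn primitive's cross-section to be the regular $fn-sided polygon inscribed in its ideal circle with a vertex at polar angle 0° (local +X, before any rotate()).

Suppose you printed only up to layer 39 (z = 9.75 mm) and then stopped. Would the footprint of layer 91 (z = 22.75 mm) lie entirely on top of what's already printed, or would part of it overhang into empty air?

Compare the two slices. At z = 9.75: the r=3 cylinder contributes a regular 32-gon of circumradius 3 (area = (32/2)·3.000²·sin(360°/32) = 28.09 mm²); the 15×26 cube at (14.5, 11) contributes its full rectangle (area 390.00 mm²); the r=11.5 cylinder at (7.5, 12.5) contributes a regular 32-gon of circumradius 11.5 (area = (32/2)·11.500²·sin(360°/32) = 412.81 mm²); the cube at (-1.5, 13) is present — its section is the full 19.5×22.5 rectangle (area 438.75 mm²); Taking the first minus the rest: starting from the r=3 cylinder (28.09 mm²), the 15×26 cube at (14.5, 11) misses the remaining region (no effect); the r=11.5 cylinder at (7.5, 12.5) misses the remaining region (no effect); the 19.5×22.5 cube at (-1.5, 13) misses the remaining region (no effect) — area = 28.09 mm²; the cylinder at (12.5, 6.5): section is a regular 32-gon, circumradius r=8 (area = (32/2)·8.000²·sin(360°/32) = 199.77 mm²); Taking the union: the 2 present regions are separate (no shared area or edge), so areas and boundary lengths simply add and each stays a separate island — area = 227.87 mm²; (rotated 80° about Z; rotation is an isometry so areas/perimeters/island counts are preserved). At z = 22.75: the r=3 cylinder gives a regular 32-gon of circumradius 3 (constant along its height) (area = (32/2)·3.000²·sin(360°/32) = 28.09 mm²); the cube at (14.5, 11) is present — its section is the full 15×26 rectangle (area 390.00 mm²); the cylinder at (7.5, 12.5) is not intersected at this z (z outside [-1, 16]); the cube at (-1.5, 13) (footprint 19.5×22.5) is included at this height (area 438.75 mm²); After the difference (first − rest): starting from the r=3 cylinder (28.09 mm²), the 15×26 cube at (14.5, 11) misses the remaining region (no effect); the 19.5×22.5 cube at (-1.5, 13) misses the remaining region (no effect) — area = 28.09 mm²; the r=8 cylinder at (12.5, 6.5) contributes a regular 32-gon of circumradius 8 (area = (32/2)·8.000²·sin(360°/32) = 199.77 mm²); Merging all regions: the 2 present regions are separate (no shared area or edge), so areas and boundary lengths simply add and each stays a separate island — area = 227.87 mm²; (whole slice rotated 80° about Z — lengths, areas and connectivity unchanged). Checking containment: the cross-section at z = 22.75 is a subset of the cross-section at z = 9.75.

entirely on top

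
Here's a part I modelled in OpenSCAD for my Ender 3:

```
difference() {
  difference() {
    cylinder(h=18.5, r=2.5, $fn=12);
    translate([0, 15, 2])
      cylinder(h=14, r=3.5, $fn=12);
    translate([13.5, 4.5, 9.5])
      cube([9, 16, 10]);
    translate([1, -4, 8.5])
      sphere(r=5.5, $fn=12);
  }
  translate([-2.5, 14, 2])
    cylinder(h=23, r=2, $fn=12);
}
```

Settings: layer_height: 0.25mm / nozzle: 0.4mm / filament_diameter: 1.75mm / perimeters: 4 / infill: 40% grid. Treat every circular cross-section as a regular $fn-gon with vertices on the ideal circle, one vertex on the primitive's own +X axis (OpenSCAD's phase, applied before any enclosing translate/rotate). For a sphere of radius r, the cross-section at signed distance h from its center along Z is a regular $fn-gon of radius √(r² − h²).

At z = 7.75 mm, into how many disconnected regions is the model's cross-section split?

1

At z = 7.75 mm: the cylinder: section is a regular 12-gon, circumradius r=2.5; the r=3.5 cylinder at (0, 15) gives a regular 12-gon of circumradius 3.5 (constant along its height); the cube at (13.5, 4.5) is not intersected at this z (z outside [9.5, 19.5]); the r=5.5 sphere at (1, -4) contributes a regular 12-gon of circumradius √(5.5²−0.75²) = 5.449; After the difference (first − rest): starting from the r=2.5 cylinder, the r=3.5 cylinder at (0, 15) misses the remaining region (no effect); the r=5.5 sphere at (1, -4) partially overlaps it — only the 14.30 mm² overlap (of its 89.06 mm²) is removed, clipping the outline — 1 connected region; the r=2 cylinder at (-2.5, 14) contributes a regular 12-gon of circumradius 2; Taking the first minus the rest: starting from the result so far, the r=2 cylinder at (-2.5, 14) misses the remaining region (no effect) — 1 connected region. The result has 1 disconnected region.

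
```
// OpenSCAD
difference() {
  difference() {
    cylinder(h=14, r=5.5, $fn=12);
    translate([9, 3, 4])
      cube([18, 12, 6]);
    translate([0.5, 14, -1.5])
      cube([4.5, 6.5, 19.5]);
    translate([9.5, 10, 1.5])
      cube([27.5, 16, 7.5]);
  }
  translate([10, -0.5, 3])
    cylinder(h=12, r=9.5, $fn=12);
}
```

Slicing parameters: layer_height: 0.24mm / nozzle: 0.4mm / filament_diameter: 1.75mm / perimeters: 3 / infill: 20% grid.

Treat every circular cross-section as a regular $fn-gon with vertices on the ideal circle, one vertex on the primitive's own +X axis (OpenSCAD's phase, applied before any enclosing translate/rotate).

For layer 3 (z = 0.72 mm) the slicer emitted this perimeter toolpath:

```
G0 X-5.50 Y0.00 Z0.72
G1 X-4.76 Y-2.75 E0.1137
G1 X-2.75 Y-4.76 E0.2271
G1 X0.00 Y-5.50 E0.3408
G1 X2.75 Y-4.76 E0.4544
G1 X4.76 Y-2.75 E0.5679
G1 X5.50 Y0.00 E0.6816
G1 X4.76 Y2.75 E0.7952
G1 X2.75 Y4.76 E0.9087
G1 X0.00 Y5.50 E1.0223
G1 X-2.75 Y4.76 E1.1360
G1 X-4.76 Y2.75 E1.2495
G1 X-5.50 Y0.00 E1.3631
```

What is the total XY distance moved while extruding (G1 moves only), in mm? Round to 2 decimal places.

Sum the Euclidean lengths of each G1 segment: total = 34.15 mm.

34.15 mm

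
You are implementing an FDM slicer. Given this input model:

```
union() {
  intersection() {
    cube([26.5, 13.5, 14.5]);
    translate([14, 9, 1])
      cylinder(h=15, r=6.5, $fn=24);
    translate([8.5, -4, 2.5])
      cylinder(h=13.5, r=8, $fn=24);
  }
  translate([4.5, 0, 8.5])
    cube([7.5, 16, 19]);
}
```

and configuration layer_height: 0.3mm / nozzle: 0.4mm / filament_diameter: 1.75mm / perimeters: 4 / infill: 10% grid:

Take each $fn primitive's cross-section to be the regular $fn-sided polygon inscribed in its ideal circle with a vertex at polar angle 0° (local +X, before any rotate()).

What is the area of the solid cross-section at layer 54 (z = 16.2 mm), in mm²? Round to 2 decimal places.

120.00 mm²

At z = 16.2 mm: the cube does not reach this height (z outside [0, 14.5]); the cylinder at (14, 9) does not reach this height (z outside [1, 16]); the cylinder at (8.5, -4) is not intersected at this z (z outside [2.5, 16]); Taking the intersection: at least one operand is absent at this height, so nothing remains; the 7.5×16 cube at (4.5, 0) contributes its full rectangle (area 120.00 mm²); Combining (union): only the 7.5×16 cube at (4.5, 0) is present, so the union is just that shape — area = 120.00 mm². Overall, the cross-section is a single solid region. Net area = 120.00 mm².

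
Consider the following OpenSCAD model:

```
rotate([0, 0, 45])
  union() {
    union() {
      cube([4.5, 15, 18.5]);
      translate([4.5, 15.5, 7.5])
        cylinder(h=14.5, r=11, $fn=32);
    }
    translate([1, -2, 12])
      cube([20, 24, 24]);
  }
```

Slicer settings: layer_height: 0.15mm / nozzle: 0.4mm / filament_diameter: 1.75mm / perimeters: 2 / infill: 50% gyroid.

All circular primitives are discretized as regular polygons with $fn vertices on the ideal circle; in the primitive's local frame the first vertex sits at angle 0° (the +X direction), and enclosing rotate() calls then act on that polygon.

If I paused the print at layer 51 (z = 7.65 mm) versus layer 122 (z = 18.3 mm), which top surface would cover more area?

layer 122 (z = 18.3 mm)

Layer 51 (z = 7.65): the cube is present — its section is the full 4.5×15 rectangle (area 67.50 mm²); the r=11 cylinder at (4.5, 15.5) gives a regular 32-gon of circumradius 11 (constant along its height) (area = (32/2)·11.000²·sin(360°/32) = 377.69 mm²); Taking the union: the regions partially overlap — summed areas 445.19 mm² minus the doubly-counted overlap 45.68 mm² gives 399.52 mm² — area = 399.52 mm²; the cube at (1, -2) is not intersected at this z (z outside [12, 36]); Taking the union: only the result so far is present, so the union is just that shape — area = 399.52 mm²; (whole slice rotated 45° about Z — lengths, areas and connectivity unchanged). So its area = 399.52 mm². Layer 122 (z = 18.3): the 4.5×15 cube contributes its full rectangle (area 67.50 mm²); the r=11 cylinder at (4.5, 15.5) gives a regular 32-gon of circumradius 11 (constant along its height) (area = (32/2)·11.000²·sin(360°/32) = 377.69 mm²); Taking the union: the regions partially overlap — summed areas 445.19 mm² minus the doubly-counted overlap 45.68 mm² gives 399.52 mm² — area = 399.52 mm²; the 20×24 cube at (1, -2) contributes its full rectangle (area 480.00 mm²); Combining (union): the regions partially overlap — summed areas 879.52 mm² minus the doubly-counted overlap 238.27 mm² gives 641.25 mm² — area = 641.25 mm²; (rotated 45° about Z; rotation is an isometry so areas/perimeters/island counts are preserved). So its area = 641.25 mm². Layer 122 is larger (641.25 vs 399.52 mm²).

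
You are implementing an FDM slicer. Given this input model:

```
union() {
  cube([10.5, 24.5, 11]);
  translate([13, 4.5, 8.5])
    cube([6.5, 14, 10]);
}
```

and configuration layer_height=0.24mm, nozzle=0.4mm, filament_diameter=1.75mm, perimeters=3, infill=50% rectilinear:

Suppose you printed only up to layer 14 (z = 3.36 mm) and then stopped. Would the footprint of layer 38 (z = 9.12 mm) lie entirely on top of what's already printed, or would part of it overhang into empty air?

part overhangs

Compare the two slices. At z = 3.36: the 10.5×24.5 cube contributes its full rectangle (area 257.25 mm²); the cube at (13, 4.5) is not intersected at this z (z outside [8.5, 18.5]); Combining (union): only the 10.5×24.5 cube is present, so the union is just that shape — area = 257.25 mm². At z = 9.12: the cube is present — its section is the full 10.5×24.5 rectangle (area 257.25 mm²); the cube at (13, 4.5) is present — its section is the full 6.5×14 rectangle (area 91.00 mm²); Combining (union): the 2 present regions are separate (no shared area or edge), so areas and boundary lengths simply add and each stays a separate island — area = 348.25 mm². Checking containment: at z = 9.12 the cross-section extends beyond the z = 3.36 cross-section by about 91.00 mm².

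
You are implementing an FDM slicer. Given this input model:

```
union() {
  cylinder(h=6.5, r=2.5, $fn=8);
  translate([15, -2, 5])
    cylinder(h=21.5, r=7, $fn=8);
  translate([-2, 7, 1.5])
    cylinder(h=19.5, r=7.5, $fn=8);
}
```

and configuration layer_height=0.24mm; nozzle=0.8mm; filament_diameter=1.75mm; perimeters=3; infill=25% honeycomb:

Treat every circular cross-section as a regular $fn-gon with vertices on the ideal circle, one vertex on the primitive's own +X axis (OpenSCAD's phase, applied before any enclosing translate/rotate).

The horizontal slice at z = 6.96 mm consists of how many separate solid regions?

At z = 6.96 mm: the cylinder does not reach this height (z outside [0, 6.5]); the cylinder at (15, -2): section is a regular 8-gon, circumradius r=7; the r=7.5 cylinder at (-2, 7) contributes a regular 8-gon of circumradius 7.5; Combining (union): the 2 present regions are separate (no shared area or edge), so areas and boundary lengths simply add and each stays a separate island — 2 connected regions. The result has 2 disconnected regions.

2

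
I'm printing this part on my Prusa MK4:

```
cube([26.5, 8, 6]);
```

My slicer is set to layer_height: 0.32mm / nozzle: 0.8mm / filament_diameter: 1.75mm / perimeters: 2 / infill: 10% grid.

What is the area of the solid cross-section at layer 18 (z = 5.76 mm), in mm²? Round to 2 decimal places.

At z = 5.76 mm: the 26.5×8 cube contributes its full rectangle (area 212.00 mm²). Overall, the cross-section is a single solid region. Net area = 212.00 mm².

212.00 mm²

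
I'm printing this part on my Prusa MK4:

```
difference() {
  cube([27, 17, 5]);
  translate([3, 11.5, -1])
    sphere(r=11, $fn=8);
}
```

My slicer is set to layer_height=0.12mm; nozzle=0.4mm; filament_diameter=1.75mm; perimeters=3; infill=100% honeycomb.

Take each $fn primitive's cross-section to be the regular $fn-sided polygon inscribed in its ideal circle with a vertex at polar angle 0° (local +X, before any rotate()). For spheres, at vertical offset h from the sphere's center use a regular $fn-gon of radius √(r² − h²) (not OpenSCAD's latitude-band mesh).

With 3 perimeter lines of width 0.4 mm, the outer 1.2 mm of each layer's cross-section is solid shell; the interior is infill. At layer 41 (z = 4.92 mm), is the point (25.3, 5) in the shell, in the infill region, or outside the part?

infill

At z = 4.92 mm: the cube (footprint 27×17) is included at this height; the r=11 sphere at (3, 11.5) slices to a regular 8-gon of circumradius 9.271 (√(r²−h²) with h=5.92 from center); Subtracting the remaining from the first: starting from the 27×17 cube, the r=11 sphere at (3, 11.5) partially overlaps it — only the 147.95 mm² overlap (of its 243.11 mm²) is removed, clipping the outline — 1 connected region. Overall, the cross-section is a single solid region. The nearest boundary edge runs (27.00, 17.00)→(27.00, 0.00); distance from the point to it = 1.70 mm. The point is inside the cross-section and 1.70 mm from the nearest boundary — more than the 1.2 mm shell width (3 × 0.4), so it's in the infill interior.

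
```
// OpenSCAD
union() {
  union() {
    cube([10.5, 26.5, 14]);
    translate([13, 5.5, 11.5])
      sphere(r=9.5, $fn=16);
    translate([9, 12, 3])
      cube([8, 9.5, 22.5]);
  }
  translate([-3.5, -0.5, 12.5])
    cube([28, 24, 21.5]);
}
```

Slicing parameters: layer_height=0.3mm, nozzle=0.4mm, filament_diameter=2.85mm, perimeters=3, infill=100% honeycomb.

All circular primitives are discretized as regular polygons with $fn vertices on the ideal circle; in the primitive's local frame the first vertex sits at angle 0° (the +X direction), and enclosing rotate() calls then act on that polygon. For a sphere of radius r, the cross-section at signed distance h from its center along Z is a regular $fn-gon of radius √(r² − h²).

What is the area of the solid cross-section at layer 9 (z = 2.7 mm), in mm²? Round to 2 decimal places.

313.91 mm²

At z = 2.7 mm: the cube is present — its section is the full 10.5×26.5 rectangle (area 278.25 mm²); the sphere at (13, 5.5): section is a regular 16-gon, circumradius = √(r²−h²) = √(9.5²−8.8²) = 3.579 (area = (16/2)·3.579²·sin(360°/16) = 39.22 mm²); the cube at (9, 12) does not reach this height (z outside [3, 25.5]); Merging all regions: the regions partially overlap — summed areas 317.47 mm² minus the doubly-counted overlap 3.56 mm² gives 313.91 mm² — area = 313.91 mm²; the cube at (-3.5, -0.5) is absent (z outside [12.5, 34]); Merging all regions: only the result so far is present, so the union is just that shape — area = 313.91 mm². Overall, the cross-section is a single solid region. Net area = 313.91 mm².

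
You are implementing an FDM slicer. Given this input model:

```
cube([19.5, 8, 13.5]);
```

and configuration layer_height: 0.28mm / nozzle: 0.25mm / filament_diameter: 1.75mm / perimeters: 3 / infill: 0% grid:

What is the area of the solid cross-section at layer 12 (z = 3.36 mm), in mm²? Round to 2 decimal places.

156.00 mm²

At z = 3.36 mm: the cube (footprint 19.5×8) is included at this height (area 156.00 mm²). Overall, the cross-section is a single solid region. Net area = 156.00 mm².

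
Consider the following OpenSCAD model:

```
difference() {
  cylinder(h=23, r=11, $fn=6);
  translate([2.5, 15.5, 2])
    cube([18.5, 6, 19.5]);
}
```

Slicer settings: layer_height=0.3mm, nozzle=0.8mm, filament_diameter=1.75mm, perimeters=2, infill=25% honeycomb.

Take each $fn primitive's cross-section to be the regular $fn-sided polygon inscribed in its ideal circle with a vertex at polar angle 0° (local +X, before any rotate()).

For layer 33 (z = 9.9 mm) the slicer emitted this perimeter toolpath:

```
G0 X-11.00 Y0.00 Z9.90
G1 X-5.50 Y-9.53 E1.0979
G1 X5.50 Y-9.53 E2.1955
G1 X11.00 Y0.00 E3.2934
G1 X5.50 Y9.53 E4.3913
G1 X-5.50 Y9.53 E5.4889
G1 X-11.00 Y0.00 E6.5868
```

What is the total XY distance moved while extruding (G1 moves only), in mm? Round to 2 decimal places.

Sum the Euclidean lengths of each G1 segment: total = 66.01 mm.

66.01 mm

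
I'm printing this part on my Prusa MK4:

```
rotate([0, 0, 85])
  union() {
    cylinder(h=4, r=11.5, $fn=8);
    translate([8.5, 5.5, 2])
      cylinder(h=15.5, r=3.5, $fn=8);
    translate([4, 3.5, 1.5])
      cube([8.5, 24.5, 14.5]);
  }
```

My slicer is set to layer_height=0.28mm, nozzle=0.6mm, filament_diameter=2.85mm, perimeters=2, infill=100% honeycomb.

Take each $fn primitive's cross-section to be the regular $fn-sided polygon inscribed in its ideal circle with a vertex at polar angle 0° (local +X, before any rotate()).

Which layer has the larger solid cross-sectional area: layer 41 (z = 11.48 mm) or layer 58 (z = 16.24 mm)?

Layer 41 (z = 11.48): the cylinder does not reach this height (z outside [0, 4]); the r=3.5 cylinder at (8.5, 5.5) gives a regular 8-gon of circumradius 3.5 (constant along its height) (area = (8/2)·3.500²·sin(360°/8) = 34.65 mm²); the 8.5×24.5 cube at (4, 3.5) contributes its full rectangle (area 208.25 mm²); Merging all regions: the regions partially overlap — summed areas 242.90 mm² minus the doubly-counted overlap 29.67 mm² gives 213.23 mm² — area = 213.23 mm²; (whole slice rotated 85° about Z — lengths, areas and connectivity unchanged). So its area = 213.23 mm². Layer 58 (z = 16.24): the cylinder is not intersected at this z (z outside [0, 4]); the r=3.5 cylinder at (8.5, 5.5) contributes a regular 8-gon of circumradius 3.5 (area = (8/2)·3.500²·sin(360°/8) = 34.65 mm²); the cube at (4, 3.5) is not intersected at this z (z outside [1.5, 16]); Combining (union): only the r=3.5 cylinder at (8.5, 5.5) is present, so the union is just that shape — area = 34.65 mm²; (rotated 85° about Z; rotation is an isometry so areas/perimeters/island counts are preserved). So its area = 34.65 mm². Layer 41 is larger (213.23 vs 34.65 mm²).

layer 41 (z = 11.48 mm)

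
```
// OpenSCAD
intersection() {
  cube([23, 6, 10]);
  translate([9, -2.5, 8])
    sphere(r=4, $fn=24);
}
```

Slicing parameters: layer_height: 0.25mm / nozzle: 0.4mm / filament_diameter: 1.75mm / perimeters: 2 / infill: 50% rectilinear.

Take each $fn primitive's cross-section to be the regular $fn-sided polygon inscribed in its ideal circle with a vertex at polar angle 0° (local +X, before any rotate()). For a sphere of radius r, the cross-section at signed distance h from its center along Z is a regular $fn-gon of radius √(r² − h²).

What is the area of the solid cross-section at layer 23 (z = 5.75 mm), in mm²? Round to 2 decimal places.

At z = 5.75 mm: the 23×6 cube contributes its full rectangle (area 138.00 mm²); the r=4 sphere at (9, -2.5) contributes a regular 24-gon of circumradius √(4²−2.25²) = 3.307 (area = (24/2)·3.307²·sin(360°/24) = 33.97 mm²); Taking the intersection: the r=4 sphere at (9, -2.5) partially overlaps the 23×6 cube; clipping to the common part keeps 2.30 mm² — area = 2.30 mm². Overall, the cross-section is a single solid region. Net area = 2.30 mm².

2.30 mm²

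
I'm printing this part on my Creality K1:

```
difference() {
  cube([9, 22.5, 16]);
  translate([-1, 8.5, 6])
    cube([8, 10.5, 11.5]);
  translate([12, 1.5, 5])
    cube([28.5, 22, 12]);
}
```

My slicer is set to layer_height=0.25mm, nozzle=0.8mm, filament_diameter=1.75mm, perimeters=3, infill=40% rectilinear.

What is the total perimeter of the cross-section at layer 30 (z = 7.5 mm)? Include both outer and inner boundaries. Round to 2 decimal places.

At z = 7.5 mm: the cube (footprint 9×22.5) is included at this height (perimeter 63.00 mm); the 8×10.5 cube at (-1, 8.5) contributes its full rectangle (perimeter 37.00 mm); the 28.5×22 cube at (12, 1.5) contributes its full rectangle (perimeter 101.00 mm); After the difference (first − rest): starting from the 9×22.5 cube, the 8×10.5 cube at (-1, 8.5) partially overlaps it — only the 73.50 mm² overlap (of its 84.00 mm²) is removed, clipping the outline; the 28.5×22 cube at (12, 1.5) misses the remaining region (no effect) — boundary = 77.00 mm. Overall, the cross-section is a single solid region. Total boundary length (outer) = 77.00 mm.

77.00 mm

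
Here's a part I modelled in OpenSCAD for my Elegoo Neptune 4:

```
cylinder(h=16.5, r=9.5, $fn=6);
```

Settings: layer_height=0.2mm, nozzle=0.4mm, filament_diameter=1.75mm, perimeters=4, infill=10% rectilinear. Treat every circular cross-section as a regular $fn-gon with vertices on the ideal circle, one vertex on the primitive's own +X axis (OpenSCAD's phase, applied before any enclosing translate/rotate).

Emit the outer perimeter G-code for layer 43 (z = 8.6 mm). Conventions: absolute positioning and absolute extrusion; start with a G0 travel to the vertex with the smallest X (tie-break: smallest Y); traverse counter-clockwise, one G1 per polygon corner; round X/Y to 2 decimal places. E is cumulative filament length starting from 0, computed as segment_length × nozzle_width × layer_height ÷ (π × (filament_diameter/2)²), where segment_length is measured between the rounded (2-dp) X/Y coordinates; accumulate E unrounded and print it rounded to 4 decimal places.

At z = 8.6 mm: the r=9.5 cylinder contributes a regular 6-gon of circumradius 9.5. The outline is a single polygon with 6 vertices. Extrusion per mm of travel: 0.4 × 0.2 / (π × 0.875²) = 0.033260. Accumulating E over each segment gives final E = 1.8961.

G0 X-9.50 Y0.00 Z8.60
G1 X-4.75 Y-8.23 E0.3161
G1 X4.75 Y-8.23 E0.6320
G1 X9.50 Y0.00 E0.9481
G1 X4.75 Y8.23 E1.2641
G1 X-4.75 Y8.23 E1.5801
G1 X-9.50 Y0.00 E1.8961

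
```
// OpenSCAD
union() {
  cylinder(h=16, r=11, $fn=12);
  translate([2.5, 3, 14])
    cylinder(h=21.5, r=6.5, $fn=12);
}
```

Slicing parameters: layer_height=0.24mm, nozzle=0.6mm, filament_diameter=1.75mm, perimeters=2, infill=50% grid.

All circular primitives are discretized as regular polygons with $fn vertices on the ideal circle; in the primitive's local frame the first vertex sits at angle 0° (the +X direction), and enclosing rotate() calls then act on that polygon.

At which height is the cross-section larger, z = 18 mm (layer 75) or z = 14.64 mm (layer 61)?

Layer 75 (z = 18): the cylinder does not reach this height (z outside [0, 16]); the r=6.5 cylinder at (2.5, 3) gives a regular 12-gon of circumradius 6.5 (constant along its height) (area = (12/2)·6.500²·sin(360°/12) = 126.75 mm²); Combining (union): only the r=6.5 cylinder at (2.5, 3) is present, so the union is just that shape — area = 126.75 mm². So its area = 126.75 mm². Layer 61 (z = 14.64): the r=11 cylinder contributes a regular 12-gon of circumradius 11 (area = (12/2)·11.000²·sin(360°/12) = 363.00 mm²); the r=6.5 cylinder at (2.5, 3) gives a regular 12-gon of circumradius 6.5 (constant along its height) (area = (12/2)·6.500²·sin(360°/12) = 126.75 mm²); Combining (union): the r=6.5 cylinder at (2.5, 3) lies entirely inside the r=11 cylinder, so the union is just the r=11 cylinder — area = 363.00 mm². So its area = 363.00 mm². Layer 61 is larger (363.00 vs 126.75 mm²).

layer 61 (z = 14.64 mm)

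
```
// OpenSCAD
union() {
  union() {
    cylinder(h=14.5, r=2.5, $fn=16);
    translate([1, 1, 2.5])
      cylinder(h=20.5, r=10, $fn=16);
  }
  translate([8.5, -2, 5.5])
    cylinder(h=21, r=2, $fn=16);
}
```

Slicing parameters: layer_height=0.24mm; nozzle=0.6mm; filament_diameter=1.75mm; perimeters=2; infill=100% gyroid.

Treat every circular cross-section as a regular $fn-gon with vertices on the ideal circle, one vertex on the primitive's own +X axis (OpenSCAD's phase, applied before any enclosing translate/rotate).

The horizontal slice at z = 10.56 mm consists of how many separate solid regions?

1

At z = 10.56 mm: the r=2.5 cylinder gives a regular 16-gon of circumradius 2.5 (constant along its height); the r=10 cylinder at (1, 1) gives a regular 16-gon of circumradius 10 (constant along its height); Merging all regions: the r=2.5 cylinder lies entirely inside the r=10 cylinder at (1, 1), so the union is just the r=10 cylinder at (1, 1) — 1 connected region; the r=2 cylinder at (8.5, -2) contributes a regular 16-gon of circumradius 2; Taking the union: the regions partially overlap (shared area 12.11 mm²), so overlapping operands fuse into one piece — 1 connected region. The result has 1 disconnected region.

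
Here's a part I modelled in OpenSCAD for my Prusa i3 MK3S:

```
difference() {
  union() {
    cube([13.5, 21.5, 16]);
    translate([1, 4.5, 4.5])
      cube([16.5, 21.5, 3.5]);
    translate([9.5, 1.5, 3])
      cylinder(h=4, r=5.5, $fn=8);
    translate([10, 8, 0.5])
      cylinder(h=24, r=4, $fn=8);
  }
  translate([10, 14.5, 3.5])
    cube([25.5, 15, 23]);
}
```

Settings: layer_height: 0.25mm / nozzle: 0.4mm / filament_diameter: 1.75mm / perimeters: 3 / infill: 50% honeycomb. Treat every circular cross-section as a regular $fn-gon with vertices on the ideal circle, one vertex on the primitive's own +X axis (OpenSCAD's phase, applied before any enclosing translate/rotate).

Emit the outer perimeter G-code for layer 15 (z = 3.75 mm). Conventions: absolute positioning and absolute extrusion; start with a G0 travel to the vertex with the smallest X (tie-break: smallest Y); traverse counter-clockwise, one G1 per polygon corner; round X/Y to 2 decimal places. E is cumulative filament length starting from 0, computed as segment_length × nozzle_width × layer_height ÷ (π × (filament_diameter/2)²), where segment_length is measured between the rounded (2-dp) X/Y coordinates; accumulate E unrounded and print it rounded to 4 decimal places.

G0 X0.00 Y0.00 Z3.75
G1 X4.62 Y0.00 E0.1921
G1 X5.61 Y-2.39 E0.2996
G1 X9.50 Y-4.00 E0.4747
G1 X13.39 Y-2.39 E0.6497
G1 X15.00 Y1.50 E0.8247
G1 X13.50 Y5.12 E0.9876
G1 X13.50 Y6.79 E1.0571
G1 X14.00 Y8.00 E1.1115
G1 X13.50 Y9.21 E1.1659
G1 X13.50 Y14.50 E1.3859
G1 X10.00 Y14.50 E1.5314
G1 X10.00 Y21.50 E1.8224
G1 X0.00 Y21.50 E2.2382
G1 X0.00 Y0.00 E3.1320

At z = 3.75 mm: the 13.5×21.5 cube contributes its full rectangle; the cube at (1, 4.5) is not intersected at this z (z outside [4.5, 8]); the cylinder at (9.5, 1.5): section is a regular 8-gon, circumradius r=5.5; the r=4 cylinder at (10, 8) gives a regular 8-gon of circumradius 4 (constant along its height); Merging all regions: the regions partially overlap (shared area 98.50 mm²), so overlapping operands fuse into one piece — 1 connected region; the cube at (10, 14.5) (footprint 25.5×15) is included at this height; Taking the first minus the rest: starting from the result so far, the 25.5×15 cube at (10, 14.5) partially overlaps it — only the 24.50 mm² overlap (of its 382.50 mm²) is removed, clipping the outline — 1 connected region. The outline is a single polygon with 14 vertices. Extrusion per mm of travel: 0.4 × 0.25 / (π × 0.875²) = 0.041575. Accumulating E over each segment gives final E = 3.1320.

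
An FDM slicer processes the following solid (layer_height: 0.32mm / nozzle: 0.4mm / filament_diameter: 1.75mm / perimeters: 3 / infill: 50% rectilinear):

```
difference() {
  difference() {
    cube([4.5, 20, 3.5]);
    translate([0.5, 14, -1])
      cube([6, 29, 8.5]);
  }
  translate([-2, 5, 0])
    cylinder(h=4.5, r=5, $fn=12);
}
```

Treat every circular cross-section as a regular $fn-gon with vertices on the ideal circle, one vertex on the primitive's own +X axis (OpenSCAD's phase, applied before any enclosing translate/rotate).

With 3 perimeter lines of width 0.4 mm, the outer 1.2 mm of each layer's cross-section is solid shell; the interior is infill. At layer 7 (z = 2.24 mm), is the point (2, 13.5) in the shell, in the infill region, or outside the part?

At z = 2.24 mm: the 4.5×20 cube contributes its full rectangle; the cube at (0.5, 14) (footprint 6×29) is included at this height; After the difference (first − rest): starting from the 4.5×20 cube, the 6×29 cube at (0.5, 14) partially overlaps it — only the 24.00 mm² overlap (of its 174.00 mm²) is removed, clipping the outline — 1 connected region; the r=5 cylinder at (-2, 5) gives a regular 12-gon of circumradius 5 (constant along its height); Subtracting the remaining from the first: starting from that combined region, the r=5 cylinder at (-2, 5) partially overlaps it — only the 18.57 mm² overlap (of its 75.00 mm²) is removed, clipping the outline — 1 connected region. Overall, the cross-section is a single solid region. The nearest boundary edge runs (0.50, 14.00)→(4.50, 14.00); distance from the point to it = 0.50 mm. The point is inside the cross-section, 0.50 mm from the nearest boundary — within the 1.2 mm shell band (3 × 0.4).

shell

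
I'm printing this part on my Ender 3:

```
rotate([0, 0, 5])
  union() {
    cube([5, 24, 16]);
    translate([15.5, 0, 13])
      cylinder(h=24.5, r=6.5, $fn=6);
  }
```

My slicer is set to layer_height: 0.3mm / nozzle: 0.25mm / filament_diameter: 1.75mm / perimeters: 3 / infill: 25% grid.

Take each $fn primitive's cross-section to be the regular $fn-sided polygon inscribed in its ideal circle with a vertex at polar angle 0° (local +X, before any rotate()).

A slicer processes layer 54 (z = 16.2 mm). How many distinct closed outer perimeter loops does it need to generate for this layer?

At z = 16.2 mm: the cube is absent (z outside [0, 16]); the r=6.5 cylinder at (15.5, 0) gives a regular 6-gon of circumradius 6.5 (constant along its height); Combining (union): only the r=6.5 cylinder at (15.5, 0) is present, so the union is just that shape — 1 connected region; (whole slice rotated 5° about Z — lengths, areas and connectivity unchanged). The result has 1 disconnected region.

1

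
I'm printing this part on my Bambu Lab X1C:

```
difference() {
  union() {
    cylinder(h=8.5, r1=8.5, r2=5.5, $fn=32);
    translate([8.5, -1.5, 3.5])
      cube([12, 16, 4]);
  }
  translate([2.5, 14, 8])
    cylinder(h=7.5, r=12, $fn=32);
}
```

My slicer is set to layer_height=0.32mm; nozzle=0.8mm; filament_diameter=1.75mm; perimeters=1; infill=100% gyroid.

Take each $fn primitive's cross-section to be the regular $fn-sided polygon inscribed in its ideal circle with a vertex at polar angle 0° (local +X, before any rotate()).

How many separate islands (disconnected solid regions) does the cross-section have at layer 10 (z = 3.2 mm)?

1

At z = 3.2 mm: the cone (r1=8.5→r2=5.5) has section circumradius 7.371 here — a regular 32-gon; the cube at (8.5, -1.5) is absent (z outside [3.5, 7.5]); Merging all regions: only the cone is present, so the union is just that shape — 1 connected region; the cylinder at (2.5, 14) is absent (z outside [8, 15.5]); Subtracting the remaining from the first: none of the subtracted shapes is present at this height, so that combined region is unchanged — 1 connected region. Overall, the cross-section is a single solid region. Island count = 1.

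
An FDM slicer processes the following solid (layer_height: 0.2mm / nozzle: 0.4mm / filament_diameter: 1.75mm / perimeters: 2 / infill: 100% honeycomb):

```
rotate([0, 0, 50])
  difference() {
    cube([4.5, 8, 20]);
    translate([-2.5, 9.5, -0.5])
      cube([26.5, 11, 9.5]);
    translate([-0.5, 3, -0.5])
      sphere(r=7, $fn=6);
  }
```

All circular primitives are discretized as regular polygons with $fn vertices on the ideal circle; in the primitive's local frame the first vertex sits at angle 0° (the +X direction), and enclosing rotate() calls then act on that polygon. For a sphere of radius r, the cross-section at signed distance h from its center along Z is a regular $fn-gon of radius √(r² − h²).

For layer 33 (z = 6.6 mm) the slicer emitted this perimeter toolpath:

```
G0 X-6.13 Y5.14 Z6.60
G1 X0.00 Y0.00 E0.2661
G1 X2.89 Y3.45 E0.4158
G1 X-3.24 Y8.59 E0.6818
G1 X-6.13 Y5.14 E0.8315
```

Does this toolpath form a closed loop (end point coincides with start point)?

yes

Start point (G0): (-6.13, 5.14). End point (last G1): the path returns to the start — closed.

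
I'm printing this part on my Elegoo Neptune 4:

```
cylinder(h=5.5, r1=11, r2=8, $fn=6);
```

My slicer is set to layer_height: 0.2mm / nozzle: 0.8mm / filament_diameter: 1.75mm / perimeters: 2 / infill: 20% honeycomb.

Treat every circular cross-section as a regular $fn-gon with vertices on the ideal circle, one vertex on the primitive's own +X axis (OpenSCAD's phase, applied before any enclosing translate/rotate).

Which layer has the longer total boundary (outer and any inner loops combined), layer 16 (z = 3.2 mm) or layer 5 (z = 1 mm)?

Layer 16 (z = 3.2): the cone contributes a regular 6-gon of circumradius 9.255 (interpolated between r1=11 and r2=8 at t=0.582) (perimeter = 2·6·9.255·sin(180°/6) = 55.53 mm). So its perimeter = 55.53 mm. Layer 5 (z = 1): the cone: at t=0.182 of its height the radius interpolates to r₁+(r₂−r₁)t = 10.455, giving a regular 6-gon of that circumradius (perimeter = 2·6·10.455·sin(180°/6) = 62.73 mm). So its perimeter = 62.73 mm. Layer 5 is larger (62.73 vs 55.53 mm).

layer 5 (z = 1 mm)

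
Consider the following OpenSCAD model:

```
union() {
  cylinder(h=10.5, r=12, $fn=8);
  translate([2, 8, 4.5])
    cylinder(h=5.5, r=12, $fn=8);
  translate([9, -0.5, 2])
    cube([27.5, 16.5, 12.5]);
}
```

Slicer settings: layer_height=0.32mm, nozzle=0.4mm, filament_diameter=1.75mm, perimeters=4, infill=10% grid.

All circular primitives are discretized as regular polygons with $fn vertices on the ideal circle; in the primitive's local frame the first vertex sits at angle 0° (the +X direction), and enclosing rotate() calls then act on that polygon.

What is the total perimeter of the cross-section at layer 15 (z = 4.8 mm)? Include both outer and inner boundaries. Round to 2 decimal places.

At z = 4.8 mm: the r=12 cylinder contributes a regular 8-gon of circumradius 12 (perimeter = 2·8·12.000·sin(180°/8) = 73.48 mm); the cylinder at (2, 8): section is a regular 8-gon, circumradius r=12 (perimeter = 2·8·12.000·sin(180°/8) = 73.48 mm); the 27.5×16.5 cube at (9, -0.5) contributes its full rectangle (perimeter 88.00 mm); Merging all regions: the regions partially overlap (shared area 279.70 mm²), so the edge portions inside another operand are dropped and the merged outline is re-measured after clipping — boundary = 139.95 mm. Overall, the cross-section is a single solid region. Total boundary length (outer) = 139.95 mm.

139.95 mm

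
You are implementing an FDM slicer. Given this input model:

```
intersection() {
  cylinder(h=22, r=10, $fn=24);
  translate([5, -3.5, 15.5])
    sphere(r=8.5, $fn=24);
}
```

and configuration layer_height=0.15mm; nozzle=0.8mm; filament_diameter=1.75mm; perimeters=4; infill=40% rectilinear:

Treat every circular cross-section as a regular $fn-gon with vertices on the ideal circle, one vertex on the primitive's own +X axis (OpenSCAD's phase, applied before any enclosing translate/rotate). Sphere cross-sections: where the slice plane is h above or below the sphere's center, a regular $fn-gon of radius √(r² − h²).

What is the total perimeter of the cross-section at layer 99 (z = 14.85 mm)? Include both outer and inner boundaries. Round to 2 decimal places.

At z = 14.85 mm: the r=10 cylinder gives a regular 24-gon of circumradius 10 (constant along its height) (perimeter = 2·24·10.000·sin(180°/24) = 62.65 mm); the sphere at (5, -3.5): section is a regular 24-gon, circumradius = √(r²−h²) = √(8.5²−0.65²) = 8.475 (perimeter = 2·24·8.475·sin(180°/24) = 53.10 mm); Taking the intersection: the r=8.5 sphere at (5, -3.5) partially overlaps the r=10 cylinder; clipping to the common part keeps 153.17 mm² — boundary = 45.04 mm. Overall, the cross-section is a single solid region. Total boundary length (outer) = 45.04 mm.

45.04 mm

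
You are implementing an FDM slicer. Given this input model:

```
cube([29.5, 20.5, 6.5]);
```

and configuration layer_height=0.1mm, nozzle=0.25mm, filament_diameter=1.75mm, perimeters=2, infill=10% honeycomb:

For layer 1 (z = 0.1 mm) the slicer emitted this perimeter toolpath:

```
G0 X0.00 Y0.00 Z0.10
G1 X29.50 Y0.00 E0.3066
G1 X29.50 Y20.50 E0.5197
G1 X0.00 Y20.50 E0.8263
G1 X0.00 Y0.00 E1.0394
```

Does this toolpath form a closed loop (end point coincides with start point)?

yes

Start point (G0): (0.00, 0.00). End point (last G1): the path returns to the start — closed.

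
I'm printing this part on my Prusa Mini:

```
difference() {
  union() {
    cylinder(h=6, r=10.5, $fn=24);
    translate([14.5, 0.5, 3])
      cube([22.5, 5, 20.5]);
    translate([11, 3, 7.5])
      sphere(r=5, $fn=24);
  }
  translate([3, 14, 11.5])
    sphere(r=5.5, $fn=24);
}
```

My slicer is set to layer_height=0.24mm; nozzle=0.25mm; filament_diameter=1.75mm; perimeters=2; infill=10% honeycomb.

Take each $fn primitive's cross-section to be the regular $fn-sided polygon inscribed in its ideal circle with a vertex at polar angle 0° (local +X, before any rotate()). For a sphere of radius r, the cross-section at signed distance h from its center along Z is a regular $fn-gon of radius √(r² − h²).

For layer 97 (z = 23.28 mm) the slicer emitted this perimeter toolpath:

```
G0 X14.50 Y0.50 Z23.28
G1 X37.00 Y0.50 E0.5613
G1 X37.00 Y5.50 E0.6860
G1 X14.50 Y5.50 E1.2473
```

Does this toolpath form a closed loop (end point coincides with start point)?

no

Start point (G0): (14.50, 0.50). End point (last G1): the path does not return to the start — open.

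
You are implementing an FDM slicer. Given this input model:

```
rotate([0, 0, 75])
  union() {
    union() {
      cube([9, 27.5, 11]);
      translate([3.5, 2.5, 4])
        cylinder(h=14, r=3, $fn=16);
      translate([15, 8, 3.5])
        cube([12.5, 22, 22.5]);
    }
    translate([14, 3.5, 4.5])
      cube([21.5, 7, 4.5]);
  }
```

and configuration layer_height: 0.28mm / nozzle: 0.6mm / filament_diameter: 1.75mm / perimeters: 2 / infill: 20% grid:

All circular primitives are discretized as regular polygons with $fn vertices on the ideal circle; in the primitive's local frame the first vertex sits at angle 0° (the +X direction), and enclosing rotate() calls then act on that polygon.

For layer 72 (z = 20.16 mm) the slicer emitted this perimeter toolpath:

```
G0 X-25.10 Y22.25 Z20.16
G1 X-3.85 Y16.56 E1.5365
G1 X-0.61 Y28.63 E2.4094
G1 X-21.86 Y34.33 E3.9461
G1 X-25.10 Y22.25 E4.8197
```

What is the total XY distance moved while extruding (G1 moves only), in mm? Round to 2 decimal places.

Sum the Euclidean lengths of each G1 segment: total = 69.00 mm.

69.00 mm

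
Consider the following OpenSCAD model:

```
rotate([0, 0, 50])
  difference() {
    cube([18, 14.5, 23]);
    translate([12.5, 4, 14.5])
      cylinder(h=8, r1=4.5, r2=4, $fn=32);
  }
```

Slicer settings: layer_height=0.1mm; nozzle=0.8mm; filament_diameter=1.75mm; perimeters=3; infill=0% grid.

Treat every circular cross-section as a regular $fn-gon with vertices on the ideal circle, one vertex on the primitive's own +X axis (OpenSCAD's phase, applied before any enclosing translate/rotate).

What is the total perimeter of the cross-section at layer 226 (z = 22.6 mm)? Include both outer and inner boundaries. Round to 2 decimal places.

65.00 mm

At z = 22.6 mm: the cube (footprint 18×14.5) is included at this height (perimeter 65.00 mm); the cone at (12.5, 4) is absent (z outside [14.5, 22.5]); After the difference (first − rest): none of the subtracted shapes is present at this height, so the 18×14.5 cube is unchanged — boundary = 65.00 mm; (rotated 50° about Z; rotation is an isometry so areas/perimeters/island counts are preserved). Overall, the cross-section is a single solid region. Total boundary length (outer) = 65.00 mm.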